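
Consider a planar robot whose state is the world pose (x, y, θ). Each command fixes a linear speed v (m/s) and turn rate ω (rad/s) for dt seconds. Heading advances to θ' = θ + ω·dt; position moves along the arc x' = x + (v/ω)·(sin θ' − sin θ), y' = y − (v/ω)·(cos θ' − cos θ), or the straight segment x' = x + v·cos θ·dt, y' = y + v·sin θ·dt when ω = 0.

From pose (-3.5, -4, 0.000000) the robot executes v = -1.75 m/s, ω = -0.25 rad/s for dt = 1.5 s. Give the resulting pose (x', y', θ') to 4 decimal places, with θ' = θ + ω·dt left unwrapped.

(-6.0639, -3.5136, -0.3750)

θ' = 0.0000 + -0.25·1.5 = -0.3750
R = v/ω = -1.75/-0.25 = 7.0000
x' = -3.5 + 7.0000·(sin -0.3750 − sin 0.0000) = -6.0639
y' = -4 − 7.0000·(cos -0.3750 − cos 0.0000) = -3.5136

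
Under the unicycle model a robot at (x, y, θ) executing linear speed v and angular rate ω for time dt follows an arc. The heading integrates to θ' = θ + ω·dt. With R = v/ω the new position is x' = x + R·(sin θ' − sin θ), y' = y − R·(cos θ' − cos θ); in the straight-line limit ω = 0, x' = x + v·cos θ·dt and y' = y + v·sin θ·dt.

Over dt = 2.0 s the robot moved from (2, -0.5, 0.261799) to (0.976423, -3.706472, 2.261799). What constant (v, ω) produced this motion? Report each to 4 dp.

Δθ = 2.261799 − 0.261799 = 2.000000
ω = Δθ/dt = 2.000000/2.0 = 1.0000
R = −Δy/(cos θ' − cos θ) = -2.0000
v = R·ω = -2.0000·1.0000 = -2.0000

v = -2.0000, ω = 1.0000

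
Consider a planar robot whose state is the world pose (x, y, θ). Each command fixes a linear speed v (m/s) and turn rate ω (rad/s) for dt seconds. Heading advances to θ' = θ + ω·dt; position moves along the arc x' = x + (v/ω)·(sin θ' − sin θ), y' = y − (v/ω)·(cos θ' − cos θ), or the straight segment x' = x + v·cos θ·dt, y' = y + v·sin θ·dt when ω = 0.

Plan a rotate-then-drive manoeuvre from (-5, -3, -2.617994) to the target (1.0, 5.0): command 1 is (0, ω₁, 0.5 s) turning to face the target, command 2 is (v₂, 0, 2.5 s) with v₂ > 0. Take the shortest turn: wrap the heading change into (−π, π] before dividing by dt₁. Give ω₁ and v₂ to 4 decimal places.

heading to target = atan2(5−-3, 1−-5) = 0.9273
Δθ = wrap(0.9273 − -2.6180) = -2.7379; ω₁ = Δθ/dt₁ = -5.4758
distance = √((1−-5)² + (5−-3)²) = 10.0000; v₂ = distance/dt₂ = 4.0000

ω₁ = -5.4758, v₂ = 4.0000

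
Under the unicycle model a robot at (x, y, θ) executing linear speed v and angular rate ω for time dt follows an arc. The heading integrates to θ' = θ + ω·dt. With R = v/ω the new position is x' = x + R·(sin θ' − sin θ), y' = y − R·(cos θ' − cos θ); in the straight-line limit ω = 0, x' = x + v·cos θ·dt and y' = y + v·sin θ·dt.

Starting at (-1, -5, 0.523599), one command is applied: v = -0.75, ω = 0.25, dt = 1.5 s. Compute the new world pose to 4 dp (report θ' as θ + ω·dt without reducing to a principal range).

(-1.8474, -5.7300, 0.8986)

θ' = 0.5236 + 0.25·1.5 = 0.8986
R = v/ω = -0.75/0.25 = -3.0000
x' = -1 + -3.0000·(sin 0.8986 − sin 0.5236) = -1.8474
y' = -5 − -3.0000·(cos 0.8986 − cos 0.5236) = -5.7300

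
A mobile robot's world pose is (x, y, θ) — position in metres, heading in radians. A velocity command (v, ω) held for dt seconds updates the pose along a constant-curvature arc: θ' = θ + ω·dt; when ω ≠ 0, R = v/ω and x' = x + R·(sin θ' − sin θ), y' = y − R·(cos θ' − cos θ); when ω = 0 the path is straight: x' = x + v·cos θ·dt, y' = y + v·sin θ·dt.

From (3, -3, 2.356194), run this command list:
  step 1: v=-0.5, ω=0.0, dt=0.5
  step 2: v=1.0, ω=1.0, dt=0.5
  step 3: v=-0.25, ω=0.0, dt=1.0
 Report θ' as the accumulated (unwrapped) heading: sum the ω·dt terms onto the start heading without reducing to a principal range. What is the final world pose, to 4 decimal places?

step 1: θ'=2.3562 (straight) → pose (3.1768, -3.1768, 2.3562)
step 2: θ'=2.8562 (R=1.0000) → pose (2.7512, -2.9243, 2.8562)
step 3: θ'=2.8562 (straight) → pose (2.9911, -2.9947, 2.8562)

(2.9911, -2.9947, 2.8562)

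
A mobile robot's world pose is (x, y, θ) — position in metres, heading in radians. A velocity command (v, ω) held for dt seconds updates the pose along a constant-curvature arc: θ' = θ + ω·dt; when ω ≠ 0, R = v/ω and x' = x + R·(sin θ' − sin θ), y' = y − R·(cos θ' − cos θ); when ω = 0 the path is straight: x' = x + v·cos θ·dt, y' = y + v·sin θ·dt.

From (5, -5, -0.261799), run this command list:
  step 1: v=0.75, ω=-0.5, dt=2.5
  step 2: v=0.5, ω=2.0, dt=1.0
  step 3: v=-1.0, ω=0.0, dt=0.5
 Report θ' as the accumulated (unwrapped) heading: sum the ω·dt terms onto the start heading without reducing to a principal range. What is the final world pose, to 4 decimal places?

(6.0344, -6.8010, 0.4882)

step 1: θ'=-1.5118 (R=-1.5000) → pose (6.1092, -6.3604, -1.5118)
step 2: θ'=0.4882 (R=0.2500) → pose (6.4760, -6.5665, 0.4882)
step 3: θ'=0.4882 (straight) → pose (6.0344, -6.8010, 0.4882)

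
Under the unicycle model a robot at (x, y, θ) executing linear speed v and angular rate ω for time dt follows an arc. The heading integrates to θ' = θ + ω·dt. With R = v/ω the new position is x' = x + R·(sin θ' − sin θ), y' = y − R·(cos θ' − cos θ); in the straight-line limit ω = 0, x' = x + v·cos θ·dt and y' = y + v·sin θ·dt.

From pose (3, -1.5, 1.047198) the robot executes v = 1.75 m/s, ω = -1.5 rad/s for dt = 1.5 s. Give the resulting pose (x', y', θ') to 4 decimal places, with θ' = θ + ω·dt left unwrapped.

(5.0989, -1.6636, -1.2028)

θ' = 1.0472 + -1.5·1.5 = -1.2028
R = v/ω = 1.75/-1.5 = -1.1667
x' = 3 + -1.1667·(sin -1.2028 − sin 1.0472) = 5.0989
y' = -1.5 − -1.1667·(cos -1.2028 − cos 1.0472) = -1.6636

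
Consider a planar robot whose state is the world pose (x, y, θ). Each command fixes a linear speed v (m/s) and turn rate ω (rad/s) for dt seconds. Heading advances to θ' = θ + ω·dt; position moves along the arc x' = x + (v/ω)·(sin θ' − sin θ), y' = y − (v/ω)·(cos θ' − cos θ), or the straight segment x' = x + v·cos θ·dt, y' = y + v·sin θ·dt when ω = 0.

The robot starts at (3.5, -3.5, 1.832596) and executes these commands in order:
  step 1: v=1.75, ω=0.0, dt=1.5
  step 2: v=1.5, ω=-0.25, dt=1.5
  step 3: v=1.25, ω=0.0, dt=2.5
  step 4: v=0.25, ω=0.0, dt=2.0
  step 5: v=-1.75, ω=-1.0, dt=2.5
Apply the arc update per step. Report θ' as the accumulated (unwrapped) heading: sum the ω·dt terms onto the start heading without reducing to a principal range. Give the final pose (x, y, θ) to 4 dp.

(-0.1861, 4.1834, -1.0424)

step 1: θ'=1.8326 (straight) → pose (2.8206, -0.9644, 1.8326)
step 2: θ'=1.4576 (R=-6.0000) → pose (2.6546, 1.2662, 1.4576)
step 3: θ'=1.4576 (straight) → pose (3.0076, 4.3712, 1.4576)
step 4: θ'=1.4576 (straight) → pose (3.0640, 4.8680, 1.4576)
step 5: θ'=-1.0424 (R=1.7500) → pose (-0.1861, 4.1834, -1.0424)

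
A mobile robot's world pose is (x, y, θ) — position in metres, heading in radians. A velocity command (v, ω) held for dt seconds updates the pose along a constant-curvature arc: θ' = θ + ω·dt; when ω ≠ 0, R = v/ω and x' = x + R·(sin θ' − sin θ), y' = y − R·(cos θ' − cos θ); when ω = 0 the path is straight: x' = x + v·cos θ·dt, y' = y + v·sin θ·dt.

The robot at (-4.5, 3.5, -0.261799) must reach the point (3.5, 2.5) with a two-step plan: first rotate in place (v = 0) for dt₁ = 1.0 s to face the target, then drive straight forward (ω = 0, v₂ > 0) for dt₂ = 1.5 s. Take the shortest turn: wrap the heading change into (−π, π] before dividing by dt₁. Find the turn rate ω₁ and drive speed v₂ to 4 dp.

ω₁ = 0.1374, v₂ = 5.3748

heading to target = atan2(2.5−3.5, 3.5−-4.5) = -0.1244
Δθ = wrap(-0.1244 − -0.2618) = 0.1374; ω₁ = Δθ/dt₁ = 0.1374
distance = √((3.5−-4.5)² + (2.5−3.5)²) = 8.0623; v₂ = distance/dt₂ = 5.3748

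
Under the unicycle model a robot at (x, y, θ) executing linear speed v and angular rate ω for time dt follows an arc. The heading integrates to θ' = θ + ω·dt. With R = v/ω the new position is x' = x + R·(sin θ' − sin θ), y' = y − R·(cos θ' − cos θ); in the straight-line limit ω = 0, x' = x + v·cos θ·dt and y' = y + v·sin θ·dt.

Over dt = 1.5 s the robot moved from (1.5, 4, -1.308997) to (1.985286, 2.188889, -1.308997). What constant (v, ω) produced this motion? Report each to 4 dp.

v = 1.2500, ω = 0.0000

Δθ = -1.308997 − -1.308997 = 0.000000
ω = Δθ/dt = 0.000000/1.5 = 0.0000
ω = 0 → v = (Δx·cos θ + Δy·sin θ)/dt = 1.2500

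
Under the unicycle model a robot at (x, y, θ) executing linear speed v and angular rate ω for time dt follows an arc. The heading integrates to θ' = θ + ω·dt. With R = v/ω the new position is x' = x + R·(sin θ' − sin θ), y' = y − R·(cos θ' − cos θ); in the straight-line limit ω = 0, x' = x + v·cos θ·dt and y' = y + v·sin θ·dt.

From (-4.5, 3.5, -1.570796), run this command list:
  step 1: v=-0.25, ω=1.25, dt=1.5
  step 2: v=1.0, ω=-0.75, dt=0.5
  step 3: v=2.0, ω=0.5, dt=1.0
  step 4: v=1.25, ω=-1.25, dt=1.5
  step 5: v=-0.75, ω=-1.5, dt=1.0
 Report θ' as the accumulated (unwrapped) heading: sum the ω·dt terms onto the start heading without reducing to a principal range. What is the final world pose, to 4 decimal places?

(-0.5115, 3.8696, -2.9458)

step 1: θ'=0.3042 (R=-0.2000) → pose (-4.7599, 3.6908, 0.3042)
step 2: θ'=-0.0708 (R=-1.3333) → pose (-4.2662, 3.7487, -0.0708)
step 3: θ'=0.4292 (R=4.0000) → pose (-2.3187, 4.1015, 0.4292)
step 4: θ'=-1.4458 (R=-1.0000) → pose (-0.9103, 3.3169, -1.4458)
step 5: θ'=-2.9458 (R=0.5000) → pose (-0.5115, 3.8696, -2.9458)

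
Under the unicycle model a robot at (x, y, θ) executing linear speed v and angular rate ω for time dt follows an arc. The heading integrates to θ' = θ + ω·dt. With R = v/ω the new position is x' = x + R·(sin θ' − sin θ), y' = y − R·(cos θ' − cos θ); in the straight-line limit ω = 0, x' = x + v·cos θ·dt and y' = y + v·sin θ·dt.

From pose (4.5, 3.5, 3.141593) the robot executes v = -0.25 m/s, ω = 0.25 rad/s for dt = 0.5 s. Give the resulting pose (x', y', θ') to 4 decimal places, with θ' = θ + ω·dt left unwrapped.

θ' = 3.1416 + 0.25·0.5 = 3.2666
R = v/ω = -0.25/0.25 = -1.0000
x' = 4.5 + -1.0000·(sin 3.2666 − sin 3.1416) = 4.6247
y' = 3.5 − -1.0000·(cos 3.2666 − cos 3.1416) = 3.5078

(4.6247, 3.5078, 3.2666)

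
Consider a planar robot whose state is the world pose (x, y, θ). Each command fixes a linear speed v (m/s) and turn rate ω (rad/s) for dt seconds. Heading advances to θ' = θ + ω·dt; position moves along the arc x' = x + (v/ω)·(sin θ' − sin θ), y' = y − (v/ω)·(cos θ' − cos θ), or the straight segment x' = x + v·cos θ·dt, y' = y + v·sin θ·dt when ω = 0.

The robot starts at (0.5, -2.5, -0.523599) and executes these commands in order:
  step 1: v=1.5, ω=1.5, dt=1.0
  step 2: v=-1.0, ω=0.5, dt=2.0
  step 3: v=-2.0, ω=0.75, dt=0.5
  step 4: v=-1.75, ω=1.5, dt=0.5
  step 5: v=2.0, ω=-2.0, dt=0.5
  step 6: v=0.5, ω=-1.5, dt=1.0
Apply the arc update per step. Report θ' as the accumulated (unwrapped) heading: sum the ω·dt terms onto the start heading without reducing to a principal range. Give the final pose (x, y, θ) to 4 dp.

(2.2620, -4.3356, 0.6014)

step 1: θ'=0.9764 (R=1.0000) → pose (1.8285, -2.1940, 0.9764)
step 2: θ'=1.9764 (R=-2.0000) → pose (1.6477, -4.1031, 1.9764)
step 3: θ'=2.3514 (R=-2.6667) → pose (2.2034, -4.9275, 2.3514)
step 4: θ'=3.1014 (R=-1.1667) → pose (2.9854, -5.2722, 3.1014)
step 5: θ'=2.1014 (R=-1.0000) → pose (2.1631, -4.7791, 2.1014)
step 6: θ'=0.6014 (R=-0.3333) → pose (2.2620, -4.3356, 0.6014)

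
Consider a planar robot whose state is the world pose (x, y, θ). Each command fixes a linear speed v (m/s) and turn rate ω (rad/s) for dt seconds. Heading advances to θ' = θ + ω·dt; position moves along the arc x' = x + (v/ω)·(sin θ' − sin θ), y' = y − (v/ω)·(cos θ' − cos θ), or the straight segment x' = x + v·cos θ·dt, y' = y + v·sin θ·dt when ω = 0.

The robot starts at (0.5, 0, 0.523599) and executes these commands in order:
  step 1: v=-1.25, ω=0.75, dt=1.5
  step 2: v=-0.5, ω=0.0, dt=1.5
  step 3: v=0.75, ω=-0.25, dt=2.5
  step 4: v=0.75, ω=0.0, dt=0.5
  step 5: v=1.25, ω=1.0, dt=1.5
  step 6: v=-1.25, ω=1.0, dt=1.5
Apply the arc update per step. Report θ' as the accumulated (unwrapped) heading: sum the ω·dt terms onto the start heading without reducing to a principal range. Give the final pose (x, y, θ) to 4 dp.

(1.7001, 1.6871, 4.0236)

step 1: θ'=1.6486 (R=-1.6667) → pose (-0.3283, -1.5729, 1.6486)
step 2: θ'=1.6486 (straight) → pose (-0.2700, -2.3206, 1.6486)
step 3: θ'=1.0236 (R=-3.0000) → pose (0.1590, -0.5266, 1.0236)
step 4: θ'=1.0236 (straight) → pose (0.3541, -0.2063, 1.0236)
step 5: θ'=2.5236 (R=1.2500) → pose (0.0108, 1.4628, 2.5236)
step 6: θ'=4.0236 (R=-1.2500) → pose (1.7001, 1.6871, 4.0236)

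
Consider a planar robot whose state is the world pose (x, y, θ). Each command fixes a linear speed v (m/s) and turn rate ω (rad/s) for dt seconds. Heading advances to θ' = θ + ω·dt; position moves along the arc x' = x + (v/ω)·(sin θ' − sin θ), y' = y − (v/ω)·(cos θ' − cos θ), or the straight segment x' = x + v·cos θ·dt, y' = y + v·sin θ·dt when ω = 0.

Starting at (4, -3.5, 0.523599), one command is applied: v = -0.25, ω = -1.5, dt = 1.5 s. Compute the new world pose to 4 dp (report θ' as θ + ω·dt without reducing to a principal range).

(3.7520, -3.3298, -1.7264)

θ' = 0.5236 + -1.5·1.5 = -1.7264
R = v/ω = -0.25/-1.5 = 0.1667
x' = 4 + 0.1667·(sin -1.7264 − sin 0.5236) = 3.7520
y' = -3.5 − 0.1667·(cos -1.7264 − cos 0.5236) = -3.3298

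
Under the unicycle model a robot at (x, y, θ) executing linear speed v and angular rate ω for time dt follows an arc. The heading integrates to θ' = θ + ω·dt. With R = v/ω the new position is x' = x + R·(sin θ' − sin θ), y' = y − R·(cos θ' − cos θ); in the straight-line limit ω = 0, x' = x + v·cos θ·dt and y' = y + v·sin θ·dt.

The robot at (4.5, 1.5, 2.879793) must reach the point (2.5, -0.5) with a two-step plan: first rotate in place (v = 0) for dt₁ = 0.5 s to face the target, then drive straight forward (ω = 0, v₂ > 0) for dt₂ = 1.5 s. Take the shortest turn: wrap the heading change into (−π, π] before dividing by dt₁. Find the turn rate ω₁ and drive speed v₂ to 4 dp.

heading to target = atan2(-0.5−1.5, 2.5−4.5) = -2.3562
Δθ = wrap(-2.3562 − 2.8798) = 1.0472; ω₁ = Δθ/dt₁ = 2.0944
distance = √((2.5−4.5)² + (-0.5−1.5)²) = 2.8284; v₂ = distance/dt₂ = 1.8856

ω₁ = 2.0944, v₂ = 1.8856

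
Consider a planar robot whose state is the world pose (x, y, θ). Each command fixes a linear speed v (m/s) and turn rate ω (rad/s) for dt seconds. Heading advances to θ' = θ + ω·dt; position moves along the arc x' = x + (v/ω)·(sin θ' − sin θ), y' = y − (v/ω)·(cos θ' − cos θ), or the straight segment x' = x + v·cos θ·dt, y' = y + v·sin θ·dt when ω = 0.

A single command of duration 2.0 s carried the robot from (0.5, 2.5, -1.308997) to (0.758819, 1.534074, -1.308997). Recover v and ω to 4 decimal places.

v = 0.5000, ω = 0.0000

Δθ = -1.308997 − -1.308997 = 0.000000
ω = Δθ/dt = 0.000000/2.0 = 0.0000
ω = 0 → v = (Δx·cos θ + Δy·sin θ)/dt = 0.5000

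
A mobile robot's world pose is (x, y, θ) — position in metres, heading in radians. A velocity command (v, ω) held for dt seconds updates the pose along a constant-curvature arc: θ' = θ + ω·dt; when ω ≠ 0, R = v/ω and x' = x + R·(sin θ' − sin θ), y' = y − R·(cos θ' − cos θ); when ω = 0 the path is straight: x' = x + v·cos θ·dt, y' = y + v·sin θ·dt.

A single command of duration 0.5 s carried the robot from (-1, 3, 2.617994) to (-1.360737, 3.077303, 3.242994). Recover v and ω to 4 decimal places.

v = 0.7500, ω = 1.2500

Δθ = 3.242994 − 2.617994 = 0.625000
ω = Δθ/dt = 0.625000/0.5 = 1.2500
R = Δx/(sin θ' − sin θ) = 0.6000
v = R·ω = 0.6000·1.2500 = 0.7500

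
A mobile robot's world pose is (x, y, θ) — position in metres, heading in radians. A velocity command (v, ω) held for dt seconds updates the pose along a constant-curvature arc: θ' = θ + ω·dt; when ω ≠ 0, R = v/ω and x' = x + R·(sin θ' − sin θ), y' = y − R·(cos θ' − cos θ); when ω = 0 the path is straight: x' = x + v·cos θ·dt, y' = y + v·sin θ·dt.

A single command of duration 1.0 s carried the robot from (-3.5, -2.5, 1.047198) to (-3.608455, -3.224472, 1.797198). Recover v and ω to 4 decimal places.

v = -0.7500, ω = 0.7500

Δθ = 1.797198 − 1.047198 = 0.750000
ω = Δθ/dt = 0.750000/1.0 = 0.7500
R = −Δy/(cos θ' − cos θ) = -1.0000
v = R·ω = -1.0000·0.7500 = -0.7500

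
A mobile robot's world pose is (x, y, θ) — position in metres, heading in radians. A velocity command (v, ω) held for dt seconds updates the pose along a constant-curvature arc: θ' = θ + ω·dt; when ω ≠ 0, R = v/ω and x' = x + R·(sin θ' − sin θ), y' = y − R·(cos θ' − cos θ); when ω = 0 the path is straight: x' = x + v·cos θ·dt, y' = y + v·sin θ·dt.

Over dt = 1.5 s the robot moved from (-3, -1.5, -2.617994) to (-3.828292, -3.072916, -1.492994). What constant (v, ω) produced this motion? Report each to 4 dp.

Δθ = -1.492994 − -2.617994 = 1.125000
ω = Δθ/dt = 1.125000/1.5 = 0.7500
R = −Δy/(cos θ' − cos θ) = 1.6667
v = R·ω = 1.6667·0.7500 = 1.2500

v = 1.2500, ω = 0.7500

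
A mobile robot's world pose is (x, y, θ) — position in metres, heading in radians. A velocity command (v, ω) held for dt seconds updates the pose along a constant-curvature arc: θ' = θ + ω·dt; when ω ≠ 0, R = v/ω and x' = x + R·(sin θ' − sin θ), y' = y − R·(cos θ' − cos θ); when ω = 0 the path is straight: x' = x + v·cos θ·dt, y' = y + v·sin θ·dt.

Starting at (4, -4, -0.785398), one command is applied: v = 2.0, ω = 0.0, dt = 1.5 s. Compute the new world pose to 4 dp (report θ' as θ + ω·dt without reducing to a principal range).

(6.1213, -6.1213, -0.7854)

θ' = -0.7854 + 0.0·1.5 = -0.7854
ω = 0 → straight: x' = 4 + 2.0·cos(-0.7854)·1.5 = 6.1213
y' = -4 + 2.0·sin(-0.7854)·1.5 = -6.1213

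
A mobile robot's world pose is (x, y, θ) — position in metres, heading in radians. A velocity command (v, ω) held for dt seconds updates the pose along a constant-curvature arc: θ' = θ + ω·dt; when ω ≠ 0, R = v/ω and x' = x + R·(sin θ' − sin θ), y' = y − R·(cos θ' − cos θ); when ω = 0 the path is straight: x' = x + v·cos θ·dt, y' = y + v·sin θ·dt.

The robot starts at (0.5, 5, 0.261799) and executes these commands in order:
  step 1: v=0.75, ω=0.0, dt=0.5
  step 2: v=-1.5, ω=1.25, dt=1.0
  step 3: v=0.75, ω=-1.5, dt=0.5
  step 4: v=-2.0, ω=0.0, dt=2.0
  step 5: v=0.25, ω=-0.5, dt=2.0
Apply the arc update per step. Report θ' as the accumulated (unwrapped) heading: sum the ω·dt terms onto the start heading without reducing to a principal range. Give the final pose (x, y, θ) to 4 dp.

(-2.3024, 1.7042, -0.2382)

step 1: θ'=0.2618 (straight) → pose (0.8622, 5.0971, 0.2618)
step 2: θ'=1.5118 (R=-1.2000) → pose (-0.0251, 4.0087, 1.5118)
step 3: θ'=0.7618 (R=-0.5000) → pose (0.1289, 4.3410, 0.7618)
step 4: θ'=0.7618 (straight) → pose (-2.7655, 1.5801, 0.7618)
step 5: θ'=-0.2382 (R=-0.5000) → pose (-2.3024, 1.7042, -0.2382)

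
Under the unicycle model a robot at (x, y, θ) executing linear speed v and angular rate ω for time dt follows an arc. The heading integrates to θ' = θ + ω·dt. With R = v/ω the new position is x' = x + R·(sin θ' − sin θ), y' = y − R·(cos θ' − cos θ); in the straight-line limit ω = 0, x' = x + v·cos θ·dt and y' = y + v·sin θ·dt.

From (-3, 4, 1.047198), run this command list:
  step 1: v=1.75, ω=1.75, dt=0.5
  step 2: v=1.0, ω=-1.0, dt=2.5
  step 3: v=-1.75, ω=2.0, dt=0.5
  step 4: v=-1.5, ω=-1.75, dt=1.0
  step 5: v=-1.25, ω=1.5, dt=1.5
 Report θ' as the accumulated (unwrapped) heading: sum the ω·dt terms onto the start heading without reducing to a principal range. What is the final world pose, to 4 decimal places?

(-4.9347, 6.9698, 0.9222)

step 1: θ'=1.9222 (R=1.0000) → pose (-2.9271, 4.8442, 1.9222)
step 2: θ'=-0.5778 (R=-1.0000) → pose (-1.4421, 6.0261, -0.5778)
step 3: θ'=0.4222 (R=-0.8750) → pose (-2.2785, 6.0913, 0.4222)
step 4: θ'=-1.3278 (R=0.8571) → pose (-3.4617, 6.6669, -1.3278)
step 5: θ'=0.9222 (R=-0.8333) → pose (-4.9347, 6.9698, 0.9222)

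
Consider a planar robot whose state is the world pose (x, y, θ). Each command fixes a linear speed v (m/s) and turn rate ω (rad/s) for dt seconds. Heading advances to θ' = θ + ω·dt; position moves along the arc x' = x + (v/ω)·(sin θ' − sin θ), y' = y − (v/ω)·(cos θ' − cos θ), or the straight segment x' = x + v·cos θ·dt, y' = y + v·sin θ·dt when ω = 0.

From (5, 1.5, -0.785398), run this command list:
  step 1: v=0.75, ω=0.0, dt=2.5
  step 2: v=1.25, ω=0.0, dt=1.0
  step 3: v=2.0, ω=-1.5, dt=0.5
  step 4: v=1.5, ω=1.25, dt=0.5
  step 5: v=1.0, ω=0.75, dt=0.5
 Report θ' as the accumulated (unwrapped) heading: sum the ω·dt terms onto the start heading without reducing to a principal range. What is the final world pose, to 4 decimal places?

(8.2237, -2.6278, -0.5354)

step 1: θ'=-0.7854 (straight) → pose (6.3258, 0.1742, -0.7854)
step 2: θ'=-0.7854 (straight) → pose (7.2097, -0.7097, -0.7854)
step 3: θ'=-1.5354 (R=-1.3333) → pose (7.5994, -1.6053, -1.5354)
step 4: θ'=-0.9104 (R=1.2000) → pose (7.8509, -2.2990, -0.9104)
step 5: θ'=-0.5354 (R=1.3333) → pose (8.2237, -2.6278, -0.5354)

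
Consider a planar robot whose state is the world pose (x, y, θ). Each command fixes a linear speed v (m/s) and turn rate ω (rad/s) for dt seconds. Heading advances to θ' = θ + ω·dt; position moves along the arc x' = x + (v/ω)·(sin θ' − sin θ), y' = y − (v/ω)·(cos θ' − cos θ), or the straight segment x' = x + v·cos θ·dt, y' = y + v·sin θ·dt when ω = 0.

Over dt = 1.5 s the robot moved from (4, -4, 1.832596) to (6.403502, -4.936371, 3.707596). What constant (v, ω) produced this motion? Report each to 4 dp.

Δθ = 3.707596 − 1.832596 = 1.875000
ω = Δθ/dt = 1.875000/1.5 = 1.2500
R = Δx/(sin θ' − sin θ) = -1.6000
v = R·ω = -1.6000·1.2500 = -2.0000

v = -2.0000, ω = 1.2500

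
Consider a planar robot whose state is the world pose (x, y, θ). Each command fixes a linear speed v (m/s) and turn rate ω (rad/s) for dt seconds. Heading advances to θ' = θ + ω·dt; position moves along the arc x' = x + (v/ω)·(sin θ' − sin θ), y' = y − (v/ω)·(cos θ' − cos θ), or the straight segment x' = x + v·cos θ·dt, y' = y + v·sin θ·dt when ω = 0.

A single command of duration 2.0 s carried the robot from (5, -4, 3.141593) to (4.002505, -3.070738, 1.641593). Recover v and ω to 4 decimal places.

v = 0.7500, ω = -0.7500

Δθ = 1.641593 − 3.141593 = -1.500000
ω = Δθ/dt = -1.500000/2.0 = -0.7500
R = Δx/(sin θ' − sin θ) = -1.0000
v = R·ω = -1.0000·-0.7500 = 0.7500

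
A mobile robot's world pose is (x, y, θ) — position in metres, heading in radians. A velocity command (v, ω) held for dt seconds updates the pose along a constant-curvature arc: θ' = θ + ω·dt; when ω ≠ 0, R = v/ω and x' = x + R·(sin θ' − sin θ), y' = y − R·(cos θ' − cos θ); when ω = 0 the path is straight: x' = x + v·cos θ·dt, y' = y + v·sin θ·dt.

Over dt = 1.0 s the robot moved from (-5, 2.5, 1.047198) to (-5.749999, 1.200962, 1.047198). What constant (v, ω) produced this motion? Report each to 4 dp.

v = -1.5000, ω = 0.0000

Δθ = 1.047198 − 1.047198 = 0.000000
ω = Δθ/dt = 0.000000/1.0 = 0.0000
ω = 0 → v = (Δx·cos θ + Δy·sin θ)/dt = -1.5000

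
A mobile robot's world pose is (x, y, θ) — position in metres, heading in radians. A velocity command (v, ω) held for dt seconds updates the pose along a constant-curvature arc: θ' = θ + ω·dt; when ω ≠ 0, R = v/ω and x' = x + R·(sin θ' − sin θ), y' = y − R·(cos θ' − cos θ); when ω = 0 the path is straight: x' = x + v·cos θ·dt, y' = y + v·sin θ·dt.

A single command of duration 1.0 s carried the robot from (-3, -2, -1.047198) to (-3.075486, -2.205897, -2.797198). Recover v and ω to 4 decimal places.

Δθ = -2.797198 − -1.047198 = -1.750000
ω = Δθ/dt = -1.750000/1.0 = -1.7500
R = −Δy/(cos θ' − cos θ) = -0.1429
v = R·ω = -0.1429·-1.7500 = 0.2500

v = 0.2500, ω = -1.7500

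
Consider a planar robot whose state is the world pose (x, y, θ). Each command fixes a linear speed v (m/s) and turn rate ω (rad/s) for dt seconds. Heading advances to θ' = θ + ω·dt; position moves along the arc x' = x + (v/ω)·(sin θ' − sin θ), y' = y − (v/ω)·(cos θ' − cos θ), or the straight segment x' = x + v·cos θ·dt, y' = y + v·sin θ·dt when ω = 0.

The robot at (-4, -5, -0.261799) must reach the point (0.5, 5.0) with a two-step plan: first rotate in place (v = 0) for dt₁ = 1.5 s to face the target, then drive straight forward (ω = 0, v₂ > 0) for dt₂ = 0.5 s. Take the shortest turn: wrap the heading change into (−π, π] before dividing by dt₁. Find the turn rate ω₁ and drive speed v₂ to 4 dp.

ω₁ = 0.9398, v₂ = 21.9317

heading to target = atan2(5−-5, 0.5−-4) = 1.1479
Δθ = wrap(1.1479 − -0.2618) = 1.4097; ω₁ = Δθ/dt₁ = 0.9398
distance = √((0.5−-4)² + (5−-5)²) = 10.9659; v₂ = distance/dt₂ = 21.9317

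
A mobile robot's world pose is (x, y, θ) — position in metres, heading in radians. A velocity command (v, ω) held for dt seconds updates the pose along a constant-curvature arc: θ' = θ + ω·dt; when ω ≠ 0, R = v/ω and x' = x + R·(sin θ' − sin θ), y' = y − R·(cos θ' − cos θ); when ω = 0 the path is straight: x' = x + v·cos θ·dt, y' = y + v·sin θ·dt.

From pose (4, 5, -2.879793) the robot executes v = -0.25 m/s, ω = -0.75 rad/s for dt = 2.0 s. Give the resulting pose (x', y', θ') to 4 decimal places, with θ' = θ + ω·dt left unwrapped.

(4.4013, 4.7869, -4.3798)

θ' = -2.8798 + -0.75·2.0 = -4.3798
R = v/ω = -0.25/-0.75 = 0.3333
x' = 4 + 0.3333·(sin -4.3798 − sin -2.8798) = 4.4013
y' = 5 − 0.3333·(cos -4.3798 − cos -2.8798) = 4.7869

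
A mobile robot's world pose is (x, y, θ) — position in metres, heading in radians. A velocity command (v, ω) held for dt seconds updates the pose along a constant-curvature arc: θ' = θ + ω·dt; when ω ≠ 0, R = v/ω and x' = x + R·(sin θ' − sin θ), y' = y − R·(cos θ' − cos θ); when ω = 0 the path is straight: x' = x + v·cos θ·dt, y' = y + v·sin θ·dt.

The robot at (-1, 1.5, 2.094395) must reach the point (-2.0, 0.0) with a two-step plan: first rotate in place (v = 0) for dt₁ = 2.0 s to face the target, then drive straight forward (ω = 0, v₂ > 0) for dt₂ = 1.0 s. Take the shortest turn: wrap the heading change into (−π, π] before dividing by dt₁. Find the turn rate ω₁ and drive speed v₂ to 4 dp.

ω₁ = 1.0150, v₂ = 1.8028

heading to target = atan2(0−1.5, -2−-1) = -2.1588
Δθ = wrap(-2.1588 − 2.0944) = 2.0300; ω₁ = Δθ/dt₁ = 1.0150
distance = √((-2−-1)² + (0−1.5)²) = 1.8028; v₂ = distance/dt₂ = 1.8028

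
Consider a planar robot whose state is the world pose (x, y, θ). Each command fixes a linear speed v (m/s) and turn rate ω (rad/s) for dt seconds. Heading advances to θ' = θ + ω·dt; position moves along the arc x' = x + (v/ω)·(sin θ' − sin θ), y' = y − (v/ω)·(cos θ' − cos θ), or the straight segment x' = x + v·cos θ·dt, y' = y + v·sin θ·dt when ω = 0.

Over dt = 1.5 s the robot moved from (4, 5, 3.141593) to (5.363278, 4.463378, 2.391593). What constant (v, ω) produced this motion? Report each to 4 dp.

v = -1.0000, ω = -0.5000

Δθ = 2.391593 − 3.141593 = -0.750000
ω = Δθ/dt = -0.750000/1.5 = -0.5000
R = Δx/(sin θ' − sin θ) = 2.0000
v = R·ω = 2.0000·-0.5000 = -1.0000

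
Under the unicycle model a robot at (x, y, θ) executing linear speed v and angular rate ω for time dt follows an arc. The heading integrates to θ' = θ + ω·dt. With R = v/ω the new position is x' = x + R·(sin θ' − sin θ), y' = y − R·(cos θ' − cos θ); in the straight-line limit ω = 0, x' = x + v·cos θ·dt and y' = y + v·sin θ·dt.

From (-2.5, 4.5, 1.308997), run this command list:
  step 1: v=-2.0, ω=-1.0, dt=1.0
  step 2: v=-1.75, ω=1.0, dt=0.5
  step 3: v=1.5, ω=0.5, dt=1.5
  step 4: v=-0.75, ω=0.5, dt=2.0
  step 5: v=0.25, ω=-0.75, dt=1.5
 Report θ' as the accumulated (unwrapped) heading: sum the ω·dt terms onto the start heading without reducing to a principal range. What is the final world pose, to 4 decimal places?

(-3.2010, 3.7420, 1.4340)

step 1: θ'=0.3090 (R=2.0000) → pose (-3.8236, 3.1124, 0.3090)
step 2: θ'=0.8090 (R=-1.7500) → pose (-4.5578, 2.6531, 0.8090)
step 3: θ'=1.5590 (R=3.0000) → pose (-3.7288, 4.6884, 1.5590)
step 4: θ'=2.5590 (R=-1.5000) → pose (-3.0541, 3.4182, 2.5590)
step 5: θ'=1.4340 (R=-0.3333) → pose (-3.2010, 3.7420, 1.4340)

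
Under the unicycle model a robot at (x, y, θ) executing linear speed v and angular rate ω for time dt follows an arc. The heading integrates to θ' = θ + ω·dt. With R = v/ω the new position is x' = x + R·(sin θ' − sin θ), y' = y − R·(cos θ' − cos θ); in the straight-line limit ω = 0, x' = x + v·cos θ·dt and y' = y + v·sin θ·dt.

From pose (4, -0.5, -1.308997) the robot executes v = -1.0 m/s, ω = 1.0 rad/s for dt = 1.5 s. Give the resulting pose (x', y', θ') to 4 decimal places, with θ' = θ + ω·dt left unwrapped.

θ' = -1.3090 + 1.0·1.5 = 0.1910
R = v/ω = -1.0/1.0 = -1.0000
x' = 4 + -1.0000·(sin 0.1910 − sin -1.3090) = 2.8442
y' = -0.5 − -1.0000·(cos 0.1910 − cos -1.3090) = 0.2230

(2.8442, 0.2230, 0.1910)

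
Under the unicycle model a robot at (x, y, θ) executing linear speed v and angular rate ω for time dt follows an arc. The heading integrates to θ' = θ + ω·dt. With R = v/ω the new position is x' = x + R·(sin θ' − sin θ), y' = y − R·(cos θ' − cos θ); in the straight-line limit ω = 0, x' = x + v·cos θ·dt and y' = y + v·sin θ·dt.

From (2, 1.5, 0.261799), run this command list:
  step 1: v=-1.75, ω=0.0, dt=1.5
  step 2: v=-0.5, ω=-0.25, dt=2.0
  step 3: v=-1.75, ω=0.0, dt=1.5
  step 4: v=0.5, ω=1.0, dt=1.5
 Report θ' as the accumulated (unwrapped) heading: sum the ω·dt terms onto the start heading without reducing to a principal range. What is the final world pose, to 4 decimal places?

step 1: θ'=0.2618 (straight) → pose (-0.5356, 0.8206, 0.2618)
step 2: θ'=-0.2382 (R=2.0000) → pose (-1.5251, 0.8089, -0.2382)
step 3: θ'=-0.2382 (straight) → pose (-4.0760, 1.4283, -0.2382)
step 4: θ'=1.2618 (R=0.5000) → pose (-3.4817, 1.7621, 1.2618)

(-3.4817, 1.7621, 1.2618)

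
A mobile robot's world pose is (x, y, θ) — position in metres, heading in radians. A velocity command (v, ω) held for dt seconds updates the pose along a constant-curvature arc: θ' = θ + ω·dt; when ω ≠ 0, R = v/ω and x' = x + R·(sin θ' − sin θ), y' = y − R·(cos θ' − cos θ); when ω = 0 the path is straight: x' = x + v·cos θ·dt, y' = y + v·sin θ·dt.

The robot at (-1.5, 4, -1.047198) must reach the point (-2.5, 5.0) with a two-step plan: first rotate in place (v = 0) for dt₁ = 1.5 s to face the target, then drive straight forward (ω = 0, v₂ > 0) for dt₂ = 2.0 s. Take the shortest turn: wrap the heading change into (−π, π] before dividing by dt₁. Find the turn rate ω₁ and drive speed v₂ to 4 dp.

heading to target = atan2(5−4, -2.5−-1.5) = 2.3562
Δθ = wrap(2.3562 − -1.0472) = -2.8798; ω₁ = Δθ/dt₁ = -1.9199
distance = √((-2.5−-1.5)² + (5−4)²) = 1.4142; v₂ = distance/dt₂ = 0.7071

ω₁ = -1.9199, v₂ = 0.7071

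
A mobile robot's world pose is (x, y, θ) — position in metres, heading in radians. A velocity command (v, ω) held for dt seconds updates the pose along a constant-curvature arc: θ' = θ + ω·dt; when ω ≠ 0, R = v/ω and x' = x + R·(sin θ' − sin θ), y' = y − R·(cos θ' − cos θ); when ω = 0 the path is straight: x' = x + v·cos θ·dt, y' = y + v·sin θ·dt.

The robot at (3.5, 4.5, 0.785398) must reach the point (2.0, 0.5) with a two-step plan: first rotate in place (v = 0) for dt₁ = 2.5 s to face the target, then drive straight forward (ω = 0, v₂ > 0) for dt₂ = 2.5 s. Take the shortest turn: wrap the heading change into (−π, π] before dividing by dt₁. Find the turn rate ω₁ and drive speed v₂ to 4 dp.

heading to target = atan2(0.5−4.5, 2−3.5) = -1.9296
Δθ = wrap(-1.9296 − 0.7854) = -2.7150; ω₁ = Δθ/dt₁ = -1.0860
distance = √((2−3.5)² + (0.5−4.5)²) = 4.2720; v₂ = distance/dt₂ = 1.7088

ω₁ = -1.0860, v₂ = 1.7088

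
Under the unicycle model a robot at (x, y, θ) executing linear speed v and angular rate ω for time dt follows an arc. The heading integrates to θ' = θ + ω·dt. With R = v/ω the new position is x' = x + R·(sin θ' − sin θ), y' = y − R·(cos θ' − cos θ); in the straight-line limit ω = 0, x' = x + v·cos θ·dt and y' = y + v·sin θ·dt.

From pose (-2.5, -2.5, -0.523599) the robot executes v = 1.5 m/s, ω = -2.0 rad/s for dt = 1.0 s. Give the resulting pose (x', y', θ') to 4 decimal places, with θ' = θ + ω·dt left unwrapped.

θ' = -0.5236 + -2.0·1.0 = -2.5236
R = v/ω = 1.5/-2.0 = -0.7500
x' = -2.5 + -0.7500·(sin -2.5236 − sin -0.5236) = -2.4404
y' = -2.5 − -0.7500·(cos -2.5236 − cos -0.5236) = -3.7608

(-2.4404, -3.7608, -2.5236)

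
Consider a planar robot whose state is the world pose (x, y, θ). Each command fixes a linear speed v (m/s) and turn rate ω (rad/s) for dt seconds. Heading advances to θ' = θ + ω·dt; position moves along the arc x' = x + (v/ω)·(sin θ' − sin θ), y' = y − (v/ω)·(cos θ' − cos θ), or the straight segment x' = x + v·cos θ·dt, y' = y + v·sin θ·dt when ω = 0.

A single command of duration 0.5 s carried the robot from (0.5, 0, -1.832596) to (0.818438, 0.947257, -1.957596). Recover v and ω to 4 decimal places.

Δθ = -1.957596 − -1.832596 = -0.125000
ω = Δθ/dt = -0.125000/0.5 = -0.2500
R = −Δy/(cos θ' − cos θ) = 8.0000
v = R·ω = 8.0000·-0.2500 = -2.0000

v = -2.0000, ω = -0.2500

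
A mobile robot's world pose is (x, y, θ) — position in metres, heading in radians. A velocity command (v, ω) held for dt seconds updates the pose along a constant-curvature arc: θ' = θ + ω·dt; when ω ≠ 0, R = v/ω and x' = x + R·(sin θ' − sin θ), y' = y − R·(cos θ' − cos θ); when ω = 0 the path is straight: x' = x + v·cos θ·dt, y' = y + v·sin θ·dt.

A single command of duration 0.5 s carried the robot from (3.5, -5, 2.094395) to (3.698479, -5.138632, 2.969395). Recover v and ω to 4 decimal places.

v = -0.5000, ω = 1.7500

Δθ = 2.969395 − 2.094395 = 0.875000
ω = Δθ/dt = 0.875000/0.5 = 1.7500
R = Δx/(sin θ' − sin θ) = -0.2857
v = R·ω = -0.2857·1.7500 = -0.5000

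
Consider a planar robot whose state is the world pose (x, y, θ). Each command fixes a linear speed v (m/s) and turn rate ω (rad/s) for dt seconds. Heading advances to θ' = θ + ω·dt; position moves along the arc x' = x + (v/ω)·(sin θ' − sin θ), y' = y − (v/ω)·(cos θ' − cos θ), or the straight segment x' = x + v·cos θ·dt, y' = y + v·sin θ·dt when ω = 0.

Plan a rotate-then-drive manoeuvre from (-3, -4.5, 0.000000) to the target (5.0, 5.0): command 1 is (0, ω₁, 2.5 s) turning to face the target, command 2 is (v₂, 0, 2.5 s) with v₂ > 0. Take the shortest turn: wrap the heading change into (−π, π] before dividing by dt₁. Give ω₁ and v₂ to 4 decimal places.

heading to target = atan2(5−-4.5, 5−-3) = 0.8709
Δθ = wrap(0.8709 − 0.0000) = 0.8709; ω₁ = Δθ/dt₁ = 0.3484
distance = √((5−-3)² + (5−-4.5)²) = 12.4197; v₂ = distance/dt₂ = 4.9679

ω₁ = 0.3484, v₂ = 4.9679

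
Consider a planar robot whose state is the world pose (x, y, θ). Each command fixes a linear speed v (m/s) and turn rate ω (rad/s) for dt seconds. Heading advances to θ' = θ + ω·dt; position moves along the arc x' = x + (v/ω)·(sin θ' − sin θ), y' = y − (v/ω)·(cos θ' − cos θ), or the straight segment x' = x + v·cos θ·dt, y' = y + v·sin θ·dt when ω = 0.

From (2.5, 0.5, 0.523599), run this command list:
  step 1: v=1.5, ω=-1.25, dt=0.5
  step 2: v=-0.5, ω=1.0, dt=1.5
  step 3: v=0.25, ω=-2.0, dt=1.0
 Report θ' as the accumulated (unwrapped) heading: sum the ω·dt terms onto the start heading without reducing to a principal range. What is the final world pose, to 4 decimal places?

(2.8721, 0.3245, -0.6014)

step 1: θ'=-0.1014 (R=-1.2000) → pose (3.2215, 0.6546, -0.1014)
step 2: θ'=1.3986 (R=-0.5000) → pose (2.6783, 0.2428, 1.3986)
step 3: θ'=-0.6014 (R=-0.1250) → pose (2.8721, 0.3245, -0.6014)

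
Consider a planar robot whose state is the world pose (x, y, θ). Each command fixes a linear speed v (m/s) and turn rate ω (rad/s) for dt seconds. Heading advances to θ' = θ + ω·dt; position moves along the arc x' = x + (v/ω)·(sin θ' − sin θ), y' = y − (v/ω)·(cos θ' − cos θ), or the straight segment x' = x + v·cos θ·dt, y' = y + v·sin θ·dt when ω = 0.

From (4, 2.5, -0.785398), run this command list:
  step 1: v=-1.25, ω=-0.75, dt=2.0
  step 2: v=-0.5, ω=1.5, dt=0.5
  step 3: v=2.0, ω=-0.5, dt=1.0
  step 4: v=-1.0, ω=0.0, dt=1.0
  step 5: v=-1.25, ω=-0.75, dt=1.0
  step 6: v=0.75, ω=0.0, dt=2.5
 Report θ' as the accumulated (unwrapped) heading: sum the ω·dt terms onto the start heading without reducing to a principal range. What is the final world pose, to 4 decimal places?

step 1: θ'=-2.2854 (R=1.6667) → pose (3.9196, 4.7707, -2.2854)
step 2: θ'=-1.5354 (R=-0.3333) → pose (4.0009, 5.0009, -1.5354)
step 3: θ'=-2.0354 (R=-4.0000) → pose (3.5794, 3.0671, -2.0354)
step 4: θ'=-2.0354 (straight) → pose (4.0275, 3.9611, -2.0354)
step 5: θ'=-2.7854 (R=1.6667) → pose (4.9363, 4.7764, -2.7854)
step 6: θ'=-2.7854 (straight) → pose (3.1790, 4.1226, -2.7854)

(3.1790, 4.1226, -2.7854)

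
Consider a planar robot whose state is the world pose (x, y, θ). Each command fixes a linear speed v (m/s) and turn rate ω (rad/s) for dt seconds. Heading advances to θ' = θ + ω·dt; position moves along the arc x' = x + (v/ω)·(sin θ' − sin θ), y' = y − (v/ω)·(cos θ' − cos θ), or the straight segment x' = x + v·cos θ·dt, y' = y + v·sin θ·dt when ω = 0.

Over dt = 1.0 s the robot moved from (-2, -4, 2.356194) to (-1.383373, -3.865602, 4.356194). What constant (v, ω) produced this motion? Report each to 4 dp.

v = -0.7500, ω = 2.0000

Δθ = 4.356194 − 2.356194 = 2.000000
ω = Δθ/dt = 2.000000/1.0 = 2.0000
R = Δx/(sin θ' − sin θ) = -0.3750
v = R·ω = -0.3750·2.0000 = -0.7500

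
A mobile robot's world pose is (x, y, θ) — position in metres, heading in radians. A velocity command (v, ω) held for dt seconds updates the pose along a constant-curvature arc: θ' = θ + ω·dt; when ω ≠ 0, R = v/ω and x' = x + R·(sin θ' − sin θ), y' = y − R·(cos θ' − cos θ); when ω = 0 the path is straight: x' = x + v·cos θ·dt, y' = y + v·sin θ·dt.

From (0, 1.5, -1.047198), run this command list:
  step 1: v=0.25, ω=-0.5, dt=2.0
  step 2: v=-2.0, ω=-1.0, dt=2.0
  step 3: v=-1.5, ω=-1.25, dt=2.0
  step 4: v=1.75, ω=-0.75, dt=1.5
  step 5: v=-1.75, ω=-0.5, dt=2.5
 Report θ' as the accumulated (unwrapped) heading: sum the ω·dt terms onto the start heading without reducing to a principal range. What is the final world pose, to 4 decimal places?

step 1: θ'=-2.0472 (R=-0.5000) → pose (0.0113, 1.0207, -2.0472)
step 2: θ'=-4.0472 (R=2.0000) → pose (3.3622, 1.3380, -4.0472)
step 3: θ'=-6.5472 (R=1.2000) → pose (2.1049, -0.5611, -6.5472)
step 4: θ'=-7.6722 (R=-2.3333) → pose (3.7909, -2.3918, -7.6722)
step 5: θ'=-8.9222 (R=3.5000) → pose (5.5473, 1.3082, -8.9222)

(5.5473, 1.3082, -8.9222)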